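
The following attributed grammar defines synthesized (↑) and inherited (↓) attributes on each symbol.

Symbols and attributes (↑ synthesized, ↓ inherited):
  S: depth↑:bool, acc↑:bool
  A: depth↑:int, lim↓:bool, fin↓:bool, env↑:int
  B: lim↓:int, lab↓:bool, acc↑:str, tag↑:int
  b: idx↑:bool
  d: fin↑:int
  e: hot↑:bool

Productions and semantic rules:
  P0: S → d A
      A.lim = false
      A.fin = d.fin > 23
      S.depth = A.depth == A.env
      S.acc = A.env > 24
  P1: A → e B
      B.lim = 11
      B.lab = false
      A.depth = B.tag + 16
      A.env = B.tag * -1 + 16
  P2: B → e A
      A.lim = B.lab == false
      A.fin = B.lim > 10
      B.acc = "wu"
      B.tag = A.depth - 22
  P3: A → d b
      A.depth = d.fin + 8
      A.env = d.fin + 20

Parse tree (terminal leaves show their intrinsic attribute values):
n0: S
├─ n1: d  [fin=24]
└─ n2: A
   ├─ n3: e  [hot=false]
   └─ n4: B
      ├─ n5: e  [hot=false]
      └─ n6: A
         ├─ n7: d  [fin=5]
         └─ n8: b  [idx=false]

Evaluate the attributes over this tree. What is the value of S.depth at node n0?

false

1. n1.fin = 24  [terminal]
2. n2.lim = false  [false]
3. n2.fin = true  [d.fin > 23]
4. n3.hot = false  [terminal]
5. n4.lim = 11  [11]
6. n4.lab = false  [false]
7. n5.hot = false  [terminal]
8. n6.lim = true  [B.lab == false]
9. n6.fin = true  [B.lim > 10]
10. n7.fin = 5  [terminal]
11. n8.idx = false  [terminal]
12. n6.depth = 13  [d.fin + 8]
13. n6.env = 25  [d.fin + 20]
14. n4.acc = "wu"  ["wu"]
15. n4.tag = -9  [A.depth - 22]
16. n2.depth = 7  [B.tag + 16]
17. n2.env = 25  [B.tag * -1 + 16]
18. n0.depth = false  [A.depth == A.env]
19. n0.acc = true  [A.env > 24]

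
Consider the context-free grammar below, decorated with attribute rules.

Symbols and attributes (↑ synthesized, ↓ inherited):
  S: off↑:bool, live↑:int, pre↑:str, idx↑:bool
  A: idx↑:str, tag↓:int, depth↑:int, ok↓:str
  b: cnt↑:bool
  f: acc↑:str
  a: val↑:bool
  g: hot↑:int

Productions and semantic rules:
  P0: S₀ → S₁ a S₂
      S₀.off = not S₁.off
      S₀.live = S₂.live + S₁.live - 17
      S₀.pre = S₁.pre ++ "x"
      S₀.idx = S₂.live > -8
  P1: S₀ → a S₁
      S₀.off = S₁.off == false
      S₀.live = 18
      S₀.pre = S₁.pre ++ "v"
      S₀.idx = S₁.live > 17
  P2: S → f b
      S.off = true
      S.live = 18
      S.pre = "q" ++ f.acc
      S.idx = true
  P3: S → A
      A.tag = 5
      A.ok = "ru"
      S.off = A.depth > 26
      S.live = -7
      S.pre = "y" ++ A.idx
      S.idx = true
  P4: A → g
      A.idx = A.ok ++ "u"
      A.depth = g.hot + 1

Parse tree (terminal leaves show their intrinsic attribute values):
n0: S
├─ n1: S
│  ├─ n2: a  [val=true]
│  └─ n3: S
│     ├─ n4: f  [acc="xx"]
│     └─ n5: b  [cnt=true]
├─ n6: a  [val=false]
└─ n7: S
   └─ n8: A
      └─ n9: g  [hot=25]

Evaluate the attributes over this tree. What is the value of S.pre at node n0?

"qxxvx"

1. n2.val = true  [terminal]
2. n4.acc = "xx"  [terminal]
3. n5.cnt = true  [terminal]
4. n3.off = true  [true]
5. n3.live = 18  [18]
6. n3.pre = "qxx"  ["q" ++ f.acc]
7. n3.idx = true  [true]
8. n1.off = false  [S₁.off == false]
9. n1.live = 18  [18]
10. n1.pre = "qxxv"  [S₁.pre ++ "v"]
11. n1.idx = true  [S₁.live > 17]
12. n6.val = false  [terminal]
13. n8.tag = 5  [5]
14. n8.ok = "ru"  ["ru"]
15. n9.hot = 25  [terminal]
16. n8.idx = "ruu"  [A.ok ++ "u"]
17. n8.depth = 26  [g.hot + 1]
18. n7.off = false  [A.depth > 26]
19. n7.live = -7  [-7]
20. n7.pre = "yruu"  ["y" ++ A.idx]
21. n7.idx = true  [true]
22. n0.off = true  [not S₁.off]
23. n0.live = -6  [S₂.live + S₁.live - 17]
24. n0.pre = "qxxvx"  [S₁.pre ++ "x"]
25. n0.idx = true  [S₂.live > -8]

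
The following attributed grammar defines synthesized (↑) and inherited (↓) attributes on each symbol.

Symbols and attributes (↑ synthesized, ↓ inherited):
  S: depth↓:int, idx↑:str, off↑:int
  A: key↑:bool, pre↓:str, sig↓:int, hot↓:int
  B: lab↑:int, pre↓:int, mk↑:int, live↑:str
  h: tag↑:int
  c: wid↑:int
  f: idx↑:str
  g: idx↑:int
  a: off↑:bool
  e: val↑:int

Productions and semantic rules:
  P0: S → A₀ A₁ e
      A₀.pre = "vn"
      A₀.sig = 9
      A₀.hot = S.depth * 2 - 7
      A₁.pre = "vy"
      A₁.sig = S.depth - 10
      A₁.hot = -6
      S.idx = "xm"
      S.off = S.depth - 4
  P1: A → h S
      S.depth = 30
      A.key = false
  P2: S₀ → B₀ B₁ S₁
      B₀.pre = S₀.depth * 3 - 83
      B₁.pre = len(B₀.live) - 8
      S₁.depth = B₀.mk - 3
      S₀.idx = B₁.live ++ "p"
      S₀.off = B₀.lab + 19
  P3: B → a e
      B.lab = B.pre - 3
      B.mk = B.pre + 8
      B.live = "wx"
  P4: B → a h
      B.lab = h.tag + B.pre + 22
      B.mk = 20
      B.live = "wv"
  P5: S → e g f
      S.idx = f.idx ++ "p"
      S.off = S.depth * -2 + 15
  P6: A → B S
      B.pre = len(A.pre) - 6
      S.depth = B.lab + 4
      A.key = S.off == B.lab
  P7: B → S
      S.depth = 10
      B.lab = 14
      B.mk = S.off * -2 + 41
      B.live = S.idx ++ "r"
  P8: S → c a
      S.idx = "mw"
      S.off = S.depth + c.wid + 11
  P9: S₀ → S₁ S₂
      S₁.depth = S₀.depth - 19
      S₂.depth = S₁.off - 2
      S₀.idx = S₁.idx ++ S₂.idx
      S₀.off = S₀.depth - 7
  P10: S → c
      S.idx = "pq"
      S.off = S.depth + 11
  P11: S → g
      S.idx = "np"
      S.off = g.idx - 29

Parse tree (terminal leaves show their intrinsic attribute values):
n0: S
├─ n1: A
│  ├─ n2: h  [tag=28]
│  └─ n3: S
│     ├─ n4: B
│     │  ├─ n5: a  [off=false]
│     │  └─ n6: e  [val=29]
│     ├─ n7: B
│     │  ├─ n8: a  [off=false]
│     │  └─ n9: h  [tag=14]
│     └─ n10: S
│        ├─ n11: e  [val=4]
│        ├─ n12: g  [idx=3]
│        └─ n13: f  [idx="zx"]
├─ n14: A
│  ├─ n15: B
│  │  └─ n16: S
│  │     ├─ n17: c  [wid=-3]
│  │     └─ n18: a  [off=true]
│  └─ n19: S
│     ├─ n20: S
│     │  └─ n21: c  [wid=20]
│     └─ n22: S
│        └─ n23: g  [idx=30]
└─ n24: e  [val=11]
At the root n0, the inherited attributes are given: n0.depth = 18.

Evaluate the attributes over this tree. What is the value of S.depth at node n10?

12

1. n0.depth = 18  [given at root]
2. n1.pre = "vn"  ["vn"]
3. n1.sig = 9  [9]
4. n1.hot = 29  [S.depth * 2 - 7]
5. n2.tag = 28  [terminal]
6. n3.depth = 30  [30]
7. n4.pre = 7  [S₀.depth * 3 - 83]
8. n5.off = false  [terminal]
9. n6.val = 29  [terminal]
10. n4.lab = 4  [B.pre - 3]
11. n4.mk = 15  [B.pre + 8]
12. n4.live = "wx"  ["wx"]
13. n7.pre = -6  [len(B₀.live) - 8]
14. n8.off = false  [terminal]
15. n9.tag = 14  [terminal]
16. n7.lab = 30  [h.tag + B.pre + 22]
17. n7.mk = 20  [20]
18. n7.live = "wv"  ["wv"]
19. n10.depth = 12  [B₀.mk - 3]
20. n11.val = 4  [terminal]
21. n12.idx = 3  [terminal]
22. n13.idx = "zx"  [terminal]
23. n10.idx = "zxp"  [f.idx ++ "p"]
24. n10.off = -9  [S.depth * -2 + 15]
25. n3.idx = "wvp"  [B₁.live ++ "p"]
26. n3.off = 23  [B₀.lab + 19]
27. n1.key = false  [false]
28. n14.pre = "vy"  ["vy"]
29. n14.sig = 8  [S.depth - 10]
30. n14.hot = -6  [-6]
31. n15.pre = -4  [len(A.pre) - 6]
32. n16.depth = 10  [10]
33. n17.wid = -3  [terminal]
34. n18.off = true  [terminal]
35. n16.idx = "mw"  ["mw"]
36. n16.off = 18  [S.depth + c.wid + 11]
37. n15.lab = 14  [14]
38. n15.mk = 5  [S.off * -2 + 41]
39. n15.live = "mwr"  [S.idx ++ "r"]
40. n19.depth = 18  [B.lab + 4]
41. n20.depth = -1  [S₀.depth - 19]
42. n21.wid = 20  [terminal]
43. n20.idx = "pq"  ["pq"]
44. n20.off = 10  [S.depth + 11]
45. n22.depth = 8  [S₁.off - 2]
46. n23.idx = 30  [terminal]
47. n22.idx = "np"  ["np"]
48. n22.off = 1  [g.idx - 29]
49. n19.idx = "pqnp"  [S₁.idx ++ S₂.idx]
50. n19.off = 11  [S₀.depth - 7]
51. n14.key = false  [S.off == B.lab]
52. n24.val = 11  [terminal]
53. n0.idx = "xm"  ["xm"]
54. n0.off = 14  [S.depth - 4]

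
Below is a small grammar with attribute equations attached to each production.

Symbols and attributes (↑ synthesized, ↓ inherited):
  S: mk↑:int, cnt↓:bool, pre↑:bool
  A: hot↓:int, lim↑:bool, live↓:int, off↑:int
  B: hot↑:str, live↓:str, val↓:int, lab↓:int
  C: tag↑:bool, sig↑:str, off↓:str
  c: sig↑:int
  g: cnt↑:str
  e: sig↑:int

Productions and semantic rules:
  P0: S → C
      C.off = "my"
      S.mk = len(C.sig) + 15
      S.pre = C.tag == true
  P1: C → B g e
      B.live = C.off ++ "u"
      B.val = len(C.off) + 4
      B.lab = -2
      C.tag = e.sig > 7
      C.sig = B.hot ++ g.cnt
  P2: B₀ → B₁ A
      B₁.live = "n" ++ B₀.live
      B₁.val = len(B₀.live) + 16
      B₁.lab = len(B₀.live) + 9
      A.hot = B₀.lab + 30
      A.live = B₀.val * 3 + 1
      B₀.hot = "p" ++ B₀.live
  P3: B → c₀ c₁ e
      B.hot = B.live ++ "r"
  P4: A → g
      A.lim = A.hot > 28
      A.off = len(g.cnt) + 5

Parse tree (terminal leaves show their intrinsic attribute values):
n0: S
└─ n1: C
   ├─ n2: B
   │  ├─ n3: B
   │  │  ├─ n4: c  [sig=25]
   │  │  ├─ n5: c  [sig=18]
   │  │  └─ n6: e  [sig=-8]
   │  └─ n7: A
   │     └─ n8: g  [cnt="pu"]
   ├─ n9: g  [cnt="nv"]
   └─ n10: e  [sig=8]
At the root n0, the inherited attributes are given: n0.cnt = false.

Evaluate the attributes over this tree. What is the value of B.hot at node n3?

1. n0.cnt = false  [given at root]
2. n1.off = "my"  ["my"]
3. n2.live = "myu"  [C.off ++ "u"]
4. n2.val = 6  [len(C.off) + 4]
5. n2.lab = -2  [-2]
6. n3.live = "nmyu"  ["n" ++ B₀.live]
7. n3.val = 19  [len(B₀.live) + 16]
8. n3.lab = 12  [len(B₀.live) + 9]
9. n4.sig = 25  [terminal]
10. n5.sig = 18  [terminal]
11. n6.sig = -8  [terminal]
12. n3.hot = "nmyur"  [B.live ++ "r"]
13. n7.hot = 28  [B₀.lab + 30]
14. n7.live = 19  [B₀.val * 3 + 1]
15. n8.cnt = "pu"  [terminal]
16. n7.lim = false  [A.hot > 28]
17. n7.off = 7  [len(g.cnt) + 5]
18. n2.hot = "pmyu"  ["p" ++ B₀.live]
19. n9.cnt = "nv"  [terminal]
20. n10.sig = 8  [terminal]
21. n1.tag = true  [e.sig > 7]
22. n1.sig = "pmyunv"  [B.hot ++ g.cnt]
23. n0.mk = 21  [len(C.sig) + 15]
24. n0.pre = true  [C.tag == true]

"nmyur"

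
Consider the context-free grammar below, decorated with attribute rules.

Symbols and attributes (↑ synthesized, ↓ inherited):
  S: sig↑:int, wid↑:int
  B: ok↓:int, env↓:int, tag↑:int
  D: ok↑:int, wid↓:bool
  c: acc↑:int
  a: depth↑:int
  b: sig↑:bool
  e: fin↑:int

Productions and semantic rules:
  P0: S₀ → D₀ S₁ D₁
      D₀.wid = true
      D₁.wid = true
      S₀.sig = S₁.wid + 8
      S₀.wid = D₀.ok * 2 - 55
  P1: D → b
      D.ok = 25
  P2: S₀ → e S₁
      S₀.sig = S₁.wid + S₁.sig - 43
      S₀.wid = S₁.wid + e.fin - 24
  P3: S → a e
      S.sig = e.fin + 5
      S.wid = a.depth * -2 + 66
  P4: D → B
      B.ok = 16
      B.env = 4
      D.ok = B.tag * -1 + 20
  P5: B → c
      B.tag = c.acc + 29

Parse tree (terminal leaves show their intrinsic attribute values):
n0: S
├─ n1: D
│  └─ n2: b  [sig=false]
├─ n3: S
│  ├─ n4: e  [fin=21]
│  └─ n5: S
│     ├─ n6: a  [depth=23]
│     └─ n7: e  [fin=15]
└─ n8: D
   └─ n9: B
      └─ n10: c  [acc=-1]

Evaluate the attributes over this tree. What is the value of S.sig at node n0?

1. n1.wid = true  [true]
2. n2.sig = false  [terminal]
3. n1.ok = 25  [25]
4. n4.fin = 21  [terminal]
5. n6.depth = 23  [terminal]
6. n7.fin = 15  [terminal]
7. n5.sig = 20  [e.fin + 5]
8. n5.wid = 20  [a.depth * -2 + 66]
9. n3.sig = -3  [S₁.wid + S₁.sig - 43]
10. n3.wid = 17  [S₁.wid + e.fin - 24]
11. n8.wid = true  [true]
12. n9.ok = 16  [16]
13. n9.env = 4  [4]
14. n10.acc = -1  [terminal]
15. n9.tag = 28  [c.acc + 29]
16. n8.ok = -8  [B.tag * -1 + 20]
17. n0.sig = 25  [S₁.wid + 8]
18. n0.wid = -5  [D₀.ok * 2 - 55]

25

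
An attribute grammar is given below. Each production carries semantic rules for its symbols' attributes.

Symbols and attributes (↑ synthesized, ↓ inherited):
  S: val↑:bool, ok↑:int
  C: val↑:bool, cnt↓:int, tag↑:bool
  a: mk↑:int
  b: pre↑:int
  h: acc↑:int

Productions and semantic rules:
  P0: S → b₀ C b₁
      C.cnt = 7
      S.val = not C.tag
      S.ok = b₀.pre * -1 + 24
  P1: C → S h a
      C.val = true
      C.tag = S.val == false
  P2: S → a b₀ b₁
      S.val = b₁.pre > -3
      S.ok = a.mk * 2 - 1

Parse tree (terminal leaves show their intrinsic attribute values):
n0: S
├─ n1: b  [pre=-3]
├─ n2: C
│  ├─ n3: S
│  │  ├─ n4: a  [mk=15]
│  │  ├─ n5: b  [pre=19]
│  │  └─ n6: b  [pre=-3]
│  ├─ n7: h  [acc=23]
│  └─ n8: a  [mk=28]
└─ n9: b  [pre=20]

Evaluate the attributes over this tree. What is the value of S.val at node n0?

false

1. n1.pre = -3  [terminal]
2. n2.cnt = 7  [7]
3. n4.mk = 15  [terminal]
4. n5.pre = 19  [terminal]
5. n6.pre = -3  [terminal]
6. n3.val = false  [b₁.pre > -3]
7. n3.ok = 29  [a.mk * 2 - 1]
8. n7.acc = 23  [terminal]
9. n8.mk = 28  [terminal]
10. n2.val = true  [true]
11. n2.tag = true  [S.val == false]
12. n9.pre = 20  [terminal]
13. n0.val = false  [not C.tag]
14. n0.ok = 27  [b₀.pre * -1 + 24]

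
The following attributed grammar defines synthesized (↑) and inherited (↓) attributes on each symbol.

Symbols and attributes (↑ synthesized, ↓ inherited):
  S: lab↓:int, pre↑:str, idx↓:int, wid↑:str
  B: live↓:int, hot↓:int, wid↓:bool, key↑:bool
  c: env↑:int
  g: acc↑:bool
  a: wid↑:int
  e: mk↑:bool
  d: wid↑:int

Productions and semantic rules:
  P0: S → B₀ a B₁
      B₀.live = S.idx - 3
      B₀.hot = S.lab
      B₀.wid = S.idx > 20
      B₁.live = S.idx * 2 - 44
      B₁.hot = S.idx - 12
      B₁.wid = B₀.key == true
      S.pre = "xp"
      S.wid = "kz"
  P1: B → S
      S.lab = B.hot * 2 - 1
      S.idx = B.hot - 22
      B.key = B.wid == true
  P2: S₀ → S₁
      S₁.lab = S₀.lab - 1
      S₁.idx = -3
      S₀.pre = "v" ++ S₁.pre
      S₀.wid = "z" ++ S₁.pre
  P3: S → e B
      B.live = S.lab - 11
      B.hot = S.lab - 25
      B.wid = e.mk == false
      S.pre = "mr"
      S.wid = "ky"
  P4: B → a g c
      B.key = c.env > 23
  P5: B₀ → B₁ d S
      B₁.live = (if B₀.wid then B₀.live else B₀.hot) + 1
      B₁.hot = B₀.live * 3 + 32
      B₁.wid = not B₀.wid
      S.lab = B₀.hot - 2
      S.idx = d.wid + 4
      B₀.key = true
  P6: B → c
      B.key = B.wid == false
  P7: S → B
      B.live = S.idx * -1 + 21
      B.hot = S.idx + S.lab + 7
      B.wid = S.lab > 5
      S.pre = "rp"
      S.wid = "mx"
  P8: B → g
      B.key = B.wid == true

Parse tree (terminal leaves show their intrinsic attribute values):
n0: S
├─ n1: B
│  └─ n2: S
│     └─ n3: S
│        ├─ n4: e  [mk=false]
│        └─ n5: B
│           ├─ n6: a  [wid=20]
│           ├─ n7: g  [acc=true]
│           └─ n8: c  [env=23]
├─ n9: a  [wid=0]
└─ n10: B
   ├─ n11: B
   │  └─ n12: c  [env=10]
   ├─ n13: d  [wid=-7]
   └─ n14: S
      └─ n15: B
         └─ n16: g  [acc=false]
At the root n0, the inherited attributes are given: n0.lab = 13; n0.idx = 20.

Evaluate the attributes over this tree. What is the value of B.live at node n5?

13

1. n0.lab = 13  [given at root]
2. n0.idx = 20  [given at root]
3. n1.live = 17  [S.idx - 3]
4. n1.hot = 13  [S.lab]
5. n1.wid = false  [S.idx > 20]
6. n2.lab = 25  [B.hot * 2 - 1]
7. n2.idx = -9  [B.hot - 22]
8. n3.lab = 24  [S₀.lab - 1]
9. n3.idx = -3  [-3]
10. n4.mk = false  [terminal]
11. n5.live = 13  [S.lab - 11]
12. n5.hot = -1  [S.lab - 25]
13. n5.wid = true  [e.mk == false]
14. n6.wid = 20  [terminal]
15. n7.acc = true  [terminal]
16. n8.env = 23  [terminal]
17. n5.key = false  [c.env > 23]
18. n3.pre = "mr"  ["mr"]
19. n3.wid = "ky"  ["ky"]
20. n2.pre = "vmr"  ["v" ++ S₁.pre]
21. n2.wid = "zmr"  ["z" ++ S₁.pre]
22. n1.key = false  [B.wid == true]
23. n9.wid = 0  [terminal]
24. n10.live = -4  [S.idx * 2 - 44]
25. n10.hot = 8  [S.idx - 12]
26. n10.wid = false  [B₀.key == true]
27. n11.live = 9  [(if B₀.wid then B₀.live else B₀.hot) + 1]
28. n11.hot = 20  [B₀.live * 3 + 32]
29. n11.wid = true  [not B₀.wid]
30. n12.env = 10  [terminal]
31. n11.key = false  [B.wid == false]
32. n13.wid = -7  [terminal]
33. n14.lab = 6  [B₀.hot - 2]
34. n14.idx = -3  [d.wid + 4]
35. n15.live = 24  [S.idx * -1 + 21]
36. n15.hot = 10  [S.idx + S.lab + 7]
37. n15.wid = true  [S.lab > 5]
38. n16.acc = false  [terminal]
39. n15.key = true  [B.wid == true]
40. n14.pre = "rp"  ["rp"]
41. n14.wid = "mx"  ["mx"]
42. n10.key = true  [true]
43. n0.pre = "xp"  ["xp"]
44. n0.wid = "kz"  ["kz"]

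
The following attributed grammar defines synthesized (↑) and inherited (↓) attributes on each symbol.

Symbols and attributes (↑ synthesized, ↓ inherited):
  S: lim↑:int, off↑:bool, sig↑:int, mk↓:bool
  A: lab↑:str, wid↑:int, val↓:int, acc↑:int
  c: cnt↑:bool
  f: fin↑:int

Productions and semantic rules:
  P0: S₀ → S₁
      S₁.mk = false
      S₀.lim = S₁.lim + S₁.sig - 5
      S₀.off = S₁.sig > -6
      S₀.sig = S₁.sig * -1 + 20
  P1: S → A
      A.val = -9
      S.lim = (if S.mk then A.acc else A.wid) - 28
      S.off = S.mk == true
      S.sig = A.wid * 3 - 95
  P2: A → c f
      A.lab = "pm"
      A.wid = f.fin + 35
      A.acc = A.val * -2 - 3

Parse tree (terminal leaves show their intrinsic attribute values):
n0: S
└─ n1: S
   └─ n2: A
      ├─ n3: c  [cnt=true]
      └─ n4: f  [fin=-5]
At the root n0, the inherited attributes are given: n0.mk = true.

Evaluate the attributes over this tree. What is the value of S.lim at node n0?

1. n0.mk = true  [given at root]
2. n1.mk = false  [false]
3. n2.val = -9  [-9]
4. n3.cnt = true  [terminal]
5. n4.fin = -5  [terminal]
6. n2.lab = "pm"  ["pm"]
7. n2.wid = 30  [f.fin + 35]
8. n2.acc = 15  [A.val * -2 - 3]
9. n1.lim = 2  [(if S.mk then A.acc else A.wid) - 28]
10. n1.off = false  [S.mk == true]
11. n1.sig = -5  [A.wid * 3 - 95]
12. n0.lim = -8  [S₁.lim + S₁.sig - 5]
13. n0.off = true  [S₁.sig > -6]
14. n0.sig = 25  [S₁.sig * -1 + 20]

-8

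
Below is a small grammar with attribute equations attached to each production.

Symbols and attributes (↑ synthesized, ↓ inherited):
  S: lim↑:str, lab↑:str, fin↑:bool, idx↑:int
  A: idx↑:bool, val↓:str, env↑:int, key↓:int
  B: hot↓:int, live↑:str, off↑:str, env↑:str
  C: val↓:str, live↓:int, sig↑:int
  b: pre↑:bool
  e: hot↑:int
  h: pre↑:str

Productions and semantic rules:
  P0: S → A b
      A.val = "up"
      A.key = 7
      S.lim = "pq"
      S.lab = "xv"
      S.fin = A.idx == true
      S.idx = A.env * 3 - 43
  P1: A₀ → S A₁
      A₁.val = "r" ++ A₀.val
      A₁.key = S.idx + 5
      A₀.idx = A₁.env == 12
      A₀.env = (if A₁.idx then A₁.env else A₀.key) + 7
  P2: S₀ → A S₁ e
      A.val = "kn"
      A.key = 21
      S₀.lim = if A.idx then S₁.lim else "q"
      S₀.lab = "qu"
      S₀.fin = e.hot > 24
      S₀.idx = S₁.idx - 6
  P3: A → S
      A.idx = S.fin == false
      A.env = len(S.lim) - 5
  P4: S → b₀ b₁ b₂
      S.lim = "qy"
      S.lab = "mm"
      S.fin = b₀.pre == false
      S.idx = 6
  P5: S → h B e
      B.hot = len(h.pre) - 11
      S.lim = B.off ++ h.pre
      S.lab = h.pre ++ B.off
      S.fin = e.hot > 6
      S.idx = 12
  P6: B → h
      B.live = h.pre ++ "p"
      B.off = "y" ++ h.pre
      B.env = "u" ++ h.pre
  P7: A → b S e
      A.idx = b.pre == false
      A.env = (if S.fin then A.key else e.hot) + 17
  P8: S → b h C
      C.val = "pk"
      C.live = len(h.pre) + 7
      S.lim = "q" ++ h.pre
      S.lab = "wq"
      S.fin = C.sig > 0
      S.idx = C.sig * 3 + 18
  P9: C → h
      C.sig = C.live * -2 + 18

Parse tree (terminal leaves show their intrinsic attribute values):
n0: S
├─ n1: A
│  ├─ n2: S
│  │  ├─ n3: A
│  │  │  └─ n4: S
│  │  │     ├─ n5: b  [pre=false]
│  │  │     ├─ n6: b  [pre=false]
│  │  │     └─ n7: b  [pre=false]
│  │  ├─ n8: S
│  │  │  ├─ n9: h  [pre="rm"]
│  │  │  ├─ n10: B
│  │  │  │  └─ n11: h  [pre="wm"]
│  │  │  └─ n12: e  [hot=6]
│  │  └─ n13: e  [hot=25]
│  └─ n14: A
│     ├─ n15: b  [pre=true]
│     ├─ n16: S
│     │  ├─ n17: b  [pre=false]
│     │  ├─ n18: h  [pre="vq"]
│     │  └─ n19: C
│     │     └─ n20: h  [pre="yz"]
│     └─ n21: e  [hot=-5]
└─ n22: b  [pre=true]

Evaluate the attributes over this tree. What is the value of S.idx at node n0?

-1

1. n1.val = "up"  ["up"]
2. n1.key = 7  [7]
3. n3.val = "kn"  ["kn"]
4. n3.key = 21  [21]
5. n5.pre = false  [terminal]
6. n6.pre = false  [terminal]
7. n7.pre = false  [terminal]
8. n4.lim = "qy"  ["qy"]
9. n4.lab = "mm"  ["mm"]
10. n4.fin = true  [b₀.pre == false]
11. n4.idx = 6  [6]
12. n3.idx = false  [S.fin == false]
13. n3.env = -3  [len(S.lim) - 5]
14. n9.pre = "rm"  [terminal]
15. n10.hot = -9  [len(h.pre) - 11]
16. n11.pre = "wm"  [terminal]
17. n10.live = "wmp"  [h.pre ++ "p"]
18. n10.off = "ywm"  ["y" ++ h.pre]
19. n10.env = "uwm"  ["u" ++ h.pre]
20. n12.hot = 6  [terminal]
21. n8.lim = "ywmrm"  [B.off ++ h.pre]
22. n8.lab = "rmywm"  [h.pre ++ B.off]
23. n8.fin = false  [e.hot > 6]
24. n8.idx = 12  [12]
25. n13.hot = 25  [terminal]
26. n2.lim = "q"  [if A.idx then S₁.lim else "q"]
27. n2.lab = "qu"  ["qu"]
28. n2.fin = true  [e.hot > 24]
29. n2.idx = 6  [S₁.idx - 6]
30. n14.val = "rup"  ["r" ++ A₀.val]
31. n14.key = 11  [S.idx + 5]
32. n15.pre = true  [terminal]
33. n17.pre = false  [terminal]
34. n18.pre = "vq"  [terminal]
35. n19.val = "pk"  ["pk"]
36. n19.live = 9  [len(h.pre) + 7]
37. n20.pre = "yz"  [terminal]
38. n19.sig = 0  [C.live * -2 + 18]
39. n16.lim = "qvq"  ["q" ++ h.pre]
40. n16.lab = "wq"  ["wq"]
41. n16.fin = false  [C.sig > 0]
42. n16.idx = 18  [C.sig * 3 + 18]
43. n21.hot = -5  [terminal]
44. n14.idx = false  [b.pre == false]
45. n14.env = 12  [(if S.fin then A.key else e.hot) + 17]
46. n1.idx = true  [A₁.env == 12]
47. n1.env = 14  [(if A₁.idx then A₁.env else A₀.key) + 7]
48. n22.pre = true  [terminal]
49. n0.lim = "pq"  ["pq"]
50. n0.lab = "xv"  ["xv"]
51. n0.fin = true  [A.idx == true]
52. n0.idx = -1  [A.env * 3 - 43]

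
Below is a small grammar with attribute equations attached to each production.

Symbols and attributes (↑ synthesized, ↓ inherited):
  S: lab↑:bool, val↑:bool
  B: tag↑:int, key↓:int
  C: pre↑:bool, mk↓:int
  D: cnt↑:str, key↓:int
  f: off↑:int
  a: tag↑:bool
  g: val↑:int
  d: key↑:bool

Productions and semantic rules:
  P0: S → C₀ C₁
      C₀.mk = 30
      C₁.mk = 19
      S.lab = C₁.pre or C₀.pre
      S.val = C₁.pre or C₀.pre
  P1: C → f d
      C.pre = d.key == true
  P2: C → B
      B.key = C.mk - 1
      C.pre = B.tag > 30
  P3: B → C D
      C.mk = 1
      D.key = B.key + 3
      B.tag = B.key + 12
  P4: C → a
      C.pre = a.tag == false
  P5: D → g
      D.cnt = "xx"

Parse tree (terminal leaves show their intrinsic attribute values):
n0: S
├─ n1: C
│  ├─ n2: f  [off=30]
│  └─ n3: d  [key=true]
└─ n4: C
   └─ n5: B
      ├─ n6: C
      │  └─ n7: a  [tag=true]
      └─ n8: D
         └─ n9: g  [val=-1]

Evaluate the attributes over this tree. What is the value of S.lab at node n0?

1. n1.mk = 30  [30]
2. n2.off = 30  [terminal]
3. n3.key = true  [terminal]
4. n1.pre = true  [d.key == true]
5. n4.mk = 19  [19]
6. n5.key = 18  [C.mk - 1]
7. n6.mk = 1  [1]
8. n7.tag = true  [terminal]
9. n6.pre = false  [a.tag == false]
10. n8.key = 21  [B.key + 3]
11. n9.val = -1  [terminal]
12. n8.cnt = "xx"  ["xx"]
13. n5.tag = 30  [B.key + 12]
14. n4.pre = false  [B.tag > 30]
15. n0.lab = true  [C₁.pre or C₀.pre]
16. n0.val = true  [C₁.pre or C₀.pre]

true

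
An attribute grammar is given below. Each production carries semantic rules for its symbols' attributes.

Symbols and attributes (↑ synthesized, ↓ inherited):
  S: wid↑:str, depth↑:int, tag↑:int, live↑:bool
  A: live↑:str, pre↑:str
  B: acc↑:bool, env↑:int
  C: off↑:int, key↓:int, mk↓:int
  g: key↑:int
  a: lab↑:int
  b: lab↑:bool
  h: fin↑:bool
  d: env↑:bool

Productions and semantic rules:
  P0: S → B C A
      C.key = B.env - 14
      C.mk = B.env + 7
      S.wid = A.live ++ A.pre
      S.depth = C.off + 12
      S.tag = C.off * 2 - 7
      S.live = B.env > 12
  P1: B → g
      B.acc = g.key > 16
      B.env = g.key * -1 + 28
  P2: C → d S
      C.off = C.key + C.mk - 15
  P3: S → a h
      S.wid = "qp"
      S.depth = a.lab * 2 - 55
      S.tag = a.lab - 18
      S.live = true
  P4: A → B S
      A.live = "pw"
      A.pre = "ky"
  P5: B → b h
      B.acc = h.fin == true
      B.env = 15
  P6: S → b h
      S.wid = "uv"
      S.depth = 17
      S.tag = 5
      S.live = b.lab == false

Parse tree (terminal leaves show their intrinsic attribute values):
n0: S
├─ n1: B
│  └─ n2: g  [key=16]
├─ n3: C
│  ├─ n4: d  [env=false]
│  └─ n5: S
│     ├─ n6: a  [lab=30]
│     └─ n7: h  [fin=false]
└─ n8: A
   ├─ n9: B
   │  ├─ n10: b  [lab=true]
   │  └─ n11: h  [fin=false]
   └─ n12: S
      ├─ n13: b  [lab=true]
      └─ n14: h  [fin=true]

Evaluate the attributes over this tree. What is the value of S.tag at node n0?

-3

1. n2.key = 16  [terminal]
2. n1.acc = false  [g.key > 16]
3. n1.env = 12  [g.key * -1 + 28]
4. n3.key = -2  [B.env - 14]
5. n3.mk = 19  [B.env + 7]
6. n4.env = false  [terminal]
7. n6.lab = 30  [terminal]
8. n7.fin = false  [terminal]
9. n5.wid = "qp"  ["qp"]
10. n5.depth = 5  [a.lab * 2 - 55]
11. n5.tag = 12  [a.lab - 18]
12. n5.live = true  [true]
13. n3.off = 2  [C.key + C.mk - 15]
14. n10.lab = true  [terminal]
15. n11.fin = false  [terminal]
16. n9.acc = false  [h.fin == true]
17. n9.env = 15  [15]
18. n13.lab = true  [terminal]
19. n14.fin = true  [terminal]
20. n12.wid = "uv"  ["uv"]
21. n12.depth = 17  [17]
22. n12.tag = 5  [5]
23. n12.live = false  [b.lab == false]
24. n8.live = "pw"  ["pw"]
25. n8.pre = "ky"  ["ky"]
26. n0.wid = "pwky"  [A.live ++ A.pre]
27. n0.depth = 14  [C.off + 12]
28. n0.tag = -3  [C.off * 2 - 7]
29. n0.live = false  [B.env > 12]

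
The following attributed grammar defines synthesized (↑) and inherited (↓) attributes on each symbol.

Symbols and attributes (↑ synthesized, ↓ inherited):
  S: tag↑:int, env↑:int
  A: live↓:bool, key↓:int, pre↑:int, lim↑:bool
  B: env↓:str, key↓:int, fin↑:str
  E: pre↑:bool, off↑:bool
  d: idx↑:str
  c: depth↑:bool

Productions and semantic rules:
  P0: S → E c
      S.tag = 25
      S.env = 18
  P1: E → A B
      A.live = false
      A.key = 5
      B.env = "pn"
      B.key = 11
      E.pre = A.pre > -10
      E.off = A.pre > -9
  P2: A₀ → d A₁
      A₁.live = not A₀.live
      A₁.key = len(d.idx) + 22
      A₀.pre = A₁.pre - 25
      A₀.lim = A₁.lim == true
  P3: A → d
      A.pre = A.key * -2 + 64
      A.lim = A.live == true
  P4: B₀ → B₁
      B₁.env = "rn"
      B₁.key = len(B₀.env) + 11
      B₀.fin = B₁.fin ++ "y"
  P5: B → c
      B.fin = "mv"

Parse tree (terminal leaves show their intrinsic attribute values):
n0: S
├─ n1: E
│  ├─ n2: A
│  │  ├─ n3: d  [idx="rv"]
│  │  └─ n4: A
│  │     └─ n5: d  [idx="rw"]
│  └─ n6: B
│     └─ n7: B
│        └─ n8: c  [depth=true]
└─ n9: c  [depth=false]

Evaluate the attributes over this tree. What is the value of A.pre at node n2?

-9

1. n2.live = false  [false]
2. n2.key = 5  [5]
3. n3.idx = "rv"  [terminal]
4. n4.live = true  [not A₀.live]
5. n4.key = 24  [len(d.idx) + 22]
6. n5.idx = "rw"  [terminal]
7. n4.pre = 16  [A.key * -2 + 64]
8. n4.lim = true  [A.live == true]
9. n2.pre = -9  [A₁.pre - 25]
10. n2.lim = true  [A₁.lim == true]
11. n6.env = "pn"  ["pn"]
12. n6.key = 11  [11]
13. n7.env = "rn"  ["rn"]
14. n7.key = 13  [len(B₀.env) + 11]
15. n8.depth = true  [terminal]
16. n7.fin = "mv"  ["mv"]
17. n6.fin = "mvy"  [B₁.fin ++ "y"]
18. n1.pre = true  [A.pre > -10]
19. n1.off = false  [A.pre > -9]
20. n9.depth = false  [terminal]
21. n0.tag = 25  [25]
22. n0.env = 18  [18]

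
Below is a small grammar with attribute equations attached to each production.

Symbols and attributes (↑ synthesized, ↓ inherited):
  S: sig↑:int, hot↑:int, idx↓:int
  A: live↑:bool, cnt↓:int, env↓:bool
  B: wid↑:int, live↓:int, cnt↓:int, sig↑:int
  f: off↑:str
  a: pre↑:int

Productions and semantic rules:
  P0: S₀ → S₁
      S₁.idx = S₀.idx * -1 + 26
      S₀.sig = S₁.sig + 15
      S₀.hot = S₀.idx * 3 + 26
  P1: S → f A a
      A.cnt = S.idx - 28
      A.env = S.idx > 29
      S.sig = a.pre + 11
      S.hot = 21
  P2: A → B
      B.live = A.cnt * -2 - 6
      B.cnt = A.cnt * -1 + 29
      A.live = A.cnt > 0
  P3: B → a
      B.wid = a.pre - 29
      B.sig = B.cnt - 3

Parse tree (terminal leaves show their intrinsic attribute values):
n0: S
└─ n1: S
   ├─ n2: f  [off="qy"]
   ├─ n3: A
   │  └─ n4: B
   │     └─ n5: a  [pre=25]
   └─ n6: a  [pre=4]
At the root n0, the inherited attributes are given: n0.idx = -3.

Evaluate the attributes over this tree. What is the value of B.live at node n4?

-8

1. n0.idx = -3  [given at root]
2. n1.idx = 29  [S₀.idx * -1 + 26]
3. n2.off = "qy"  [terminal]
4. n3.cnt = 1  [S.idx - 28]
5. n3.env = false  [S.idx > 29]
6. n4.live = -8  [A.cnt * -2 - 6]
7. n4.cnt = 28  [A.cnt * -1 + 29]
8. n5.pre = 25  [terminal]
9. n4.wid = -4  [a.pre - 29]
10. n4.sig = 25  [B.cnt - 3]
11. n3.live = true  [A.cnt > 0]
12. n6.pre = 4  [terminal]
13. n1.sig = 15  [a.pre + 11]
14. n1.hot = 21  [21]
15. n0.sig = 30  [S₁.sig + 15]
16. n0.hot = 17  [S₀.idx * 3 + 26]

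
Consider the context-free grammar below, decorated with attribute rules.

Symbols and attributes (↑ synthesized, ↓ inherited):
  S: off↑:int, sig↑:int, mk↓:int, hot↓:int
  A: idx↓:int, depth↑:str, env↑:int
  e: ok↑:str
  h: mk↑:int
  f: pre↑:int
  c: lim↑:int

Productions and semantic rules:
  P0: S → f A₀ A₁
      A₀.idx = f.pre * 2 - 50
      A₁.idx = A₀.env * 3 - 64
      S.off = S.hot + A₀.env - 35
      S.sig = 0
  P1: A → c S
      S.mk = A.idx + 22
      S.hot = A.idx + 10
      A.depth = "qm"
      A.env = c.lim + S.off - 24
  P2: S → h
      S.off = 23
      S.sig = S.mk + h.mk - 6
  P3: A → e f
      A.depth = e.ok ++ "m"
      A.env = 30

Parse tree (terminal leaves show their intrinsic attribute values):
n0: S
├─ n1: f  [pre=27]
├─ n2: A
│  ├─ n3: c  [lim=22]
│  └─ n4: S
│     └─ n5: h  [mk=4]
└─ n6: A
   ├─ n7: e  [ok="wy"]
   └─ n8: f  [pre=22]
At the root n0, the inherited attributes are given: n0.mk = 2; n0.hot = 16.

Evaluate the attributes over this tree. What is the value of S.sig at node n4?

1. n0.mk = 2  [given at root]
2. n0.hot = 16  [given at root]
3. n1.pre = 27  [terminal]
4. n2.idx = 4  [f.pre * 2 - 50]
5. n3.lim = 22  [terminal]
6. n4.mk = 26  [A.idx + 22]
7. n4.hot = 14  [A.idx + 10]
8. n5.mk = 4  [terminal]
9. n4.off = 23  [23]
10. n4.sig = 24  [S.mk + h.mk - 6]
11. n2.depth = "qm"  ["qm"]
12. n2.env = 21  [c.lim + S.off - 24]
13. n6.idx = -1  [A₀.env * 3 - 64]
14. n7.ok = "wy"  [terminal]
15. n8.pre = 22  [terminal]
16. n6.depth = "wym"  [e.ok ++ "m"]
17. n6.env = 30  [30]
18. n0.off = 2  [S.hot + A₀.env - 35]
19. n0.sig = 0  [0]

24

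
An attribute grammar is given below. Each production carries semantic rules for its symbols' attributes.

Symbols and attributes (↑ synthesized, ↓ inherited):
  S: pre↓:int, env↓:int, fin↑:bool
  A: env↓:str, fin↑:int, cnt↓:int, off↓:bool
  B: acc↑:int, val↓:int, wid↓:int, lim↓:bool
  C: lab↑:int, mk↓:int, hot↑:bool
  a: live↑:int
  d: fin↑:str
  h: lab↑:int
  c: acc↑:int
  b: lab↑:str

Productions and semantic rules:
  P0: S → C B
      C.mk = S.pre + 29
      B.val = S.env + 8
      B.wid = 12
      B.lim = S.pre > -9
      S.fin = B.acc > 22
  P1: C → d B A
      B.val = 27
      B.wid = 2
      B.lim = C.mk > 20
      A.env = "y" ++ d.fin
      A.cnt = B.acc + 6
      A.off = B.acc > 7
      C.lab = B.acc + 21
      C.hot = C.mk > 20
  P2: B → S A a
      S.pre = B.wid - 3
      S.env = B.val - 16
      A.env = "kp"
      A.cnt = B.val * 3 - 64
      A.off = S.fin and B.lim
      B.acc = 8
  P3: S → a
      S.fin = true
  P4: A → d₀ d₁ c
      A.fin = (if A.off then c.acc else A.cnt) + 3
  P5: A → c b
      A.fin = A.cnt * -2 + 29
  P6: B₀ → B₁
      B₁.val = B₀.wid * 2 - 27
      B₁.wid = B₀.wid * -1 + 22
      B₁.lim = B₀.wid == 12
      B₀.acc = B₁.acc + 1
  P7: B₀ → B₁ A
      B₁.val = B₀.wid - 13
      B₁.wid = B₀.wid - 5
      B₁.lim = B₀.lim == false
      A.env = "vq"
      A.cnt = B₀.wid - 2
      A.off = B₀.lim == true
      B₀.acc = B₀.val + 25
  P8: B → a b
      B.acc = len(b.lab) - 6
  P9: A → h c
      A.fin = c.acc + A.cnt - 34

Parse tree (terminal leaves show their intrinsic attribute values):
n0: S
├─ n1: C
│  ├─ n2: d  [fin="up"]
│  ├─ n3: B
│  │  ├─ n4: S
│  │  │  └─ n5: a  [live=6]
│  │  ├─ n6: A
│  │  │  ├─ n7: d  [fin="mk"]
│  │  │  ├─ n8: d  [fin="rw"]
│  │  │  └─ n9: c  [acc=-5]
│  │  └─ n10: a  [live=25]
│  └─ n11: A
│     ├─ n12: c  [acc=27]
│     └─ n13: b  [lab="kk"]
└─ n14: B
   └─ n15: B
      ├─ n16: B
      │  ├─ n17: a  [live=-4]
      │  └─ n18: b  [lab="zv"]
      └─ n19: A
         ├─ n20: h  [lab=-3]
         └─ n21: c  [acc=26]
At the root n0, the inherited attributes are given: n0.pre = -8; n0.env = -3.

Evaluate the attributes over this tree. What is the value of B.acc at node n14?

23

1. n0.pre = -8  [given at root]
2. n0.env = -3  [given at root]
3. n1.mk = 21  [S.pre + 29]
4. n2.fin = "up"  [terminal]
5. n3.val = 27  [27]
6. n3.wid = 2  [2]
7. n3.lim = true  [C.mk > 20]
8. n4.pre = -1  [B.wid - 3]
9. n4.env = 11  [B.val - 16]
10. n5.live = 6  [terminal]
11. n4.fin = true  [true]
12. n6.env = "kp"  ["kp"]
13. n6.cnt = 17  [B.val * 3 - 64]
14. n6.off = true  [S.fin and B.lim]
15. n7.fin = "mk"  [terminal]
16. n8.fin = "rw"  [terminal]
17. n9.acc = -5  [terminal]
18. n6.fin = -2  [(if A.off then c.acc else A.cnt) + 3]
19. n10.live = 25  [terminal]
20. n3.acc = 8  [8]
21. n11.env = "yup"  ["y" ++ d.fin]
22. n11.cnt = 14  [B.acc + 6]
23. n11.off = true  [B.acc > 7]
24. n12.acc = 27  [terminal]
25. n13.lab = "kk"  [terminal]
26. n11.fin = 1  [A.cnt * -2 + 29]
27. n1.lab = 29  [B.acc + 21]
28. n1.hot = true  [C.mk > 20]
29. n14.val = 5  [S.env + 8]
30. n14.wid = 12  [12]
31. n14.lim = true  [S.pre > -9]
32. n15.val = -3  [B₀.wid * 2 - 27]
33. n15.wid = 10  [B₀.wid * -1 + 22]
34. n15.lim = true  [B₀.wid == 12]
35. n16.val = -3  [B₀.wid - 13]
36. n16.wid = 5  [B₀.wid - 5]
37. n16.lim = false  [B₀.lim == false]
38. n17.live = -4  [terminal]
39. n18.lab = "zv"  [terminal]
40. n16.acc = -4  [len(b.lab) - 6]
41. n19.env = "vq"  ["vq"]
42. n19.cnt = 8  [B₀.wid - 2]
43. n19.off = true  [B₀.lim == true]
44. n20.lab = -3  [terminal]
45. n21.acc = 26  [terminal]
46. n19.fin = 0  [c.acc + A.cnt - 34]
47. n15.acc = 22  [B₀.val + 25]
48. n14.acc = 23  [B₁.acc + 1]
49. n0.fin = true  [B.acc > 22]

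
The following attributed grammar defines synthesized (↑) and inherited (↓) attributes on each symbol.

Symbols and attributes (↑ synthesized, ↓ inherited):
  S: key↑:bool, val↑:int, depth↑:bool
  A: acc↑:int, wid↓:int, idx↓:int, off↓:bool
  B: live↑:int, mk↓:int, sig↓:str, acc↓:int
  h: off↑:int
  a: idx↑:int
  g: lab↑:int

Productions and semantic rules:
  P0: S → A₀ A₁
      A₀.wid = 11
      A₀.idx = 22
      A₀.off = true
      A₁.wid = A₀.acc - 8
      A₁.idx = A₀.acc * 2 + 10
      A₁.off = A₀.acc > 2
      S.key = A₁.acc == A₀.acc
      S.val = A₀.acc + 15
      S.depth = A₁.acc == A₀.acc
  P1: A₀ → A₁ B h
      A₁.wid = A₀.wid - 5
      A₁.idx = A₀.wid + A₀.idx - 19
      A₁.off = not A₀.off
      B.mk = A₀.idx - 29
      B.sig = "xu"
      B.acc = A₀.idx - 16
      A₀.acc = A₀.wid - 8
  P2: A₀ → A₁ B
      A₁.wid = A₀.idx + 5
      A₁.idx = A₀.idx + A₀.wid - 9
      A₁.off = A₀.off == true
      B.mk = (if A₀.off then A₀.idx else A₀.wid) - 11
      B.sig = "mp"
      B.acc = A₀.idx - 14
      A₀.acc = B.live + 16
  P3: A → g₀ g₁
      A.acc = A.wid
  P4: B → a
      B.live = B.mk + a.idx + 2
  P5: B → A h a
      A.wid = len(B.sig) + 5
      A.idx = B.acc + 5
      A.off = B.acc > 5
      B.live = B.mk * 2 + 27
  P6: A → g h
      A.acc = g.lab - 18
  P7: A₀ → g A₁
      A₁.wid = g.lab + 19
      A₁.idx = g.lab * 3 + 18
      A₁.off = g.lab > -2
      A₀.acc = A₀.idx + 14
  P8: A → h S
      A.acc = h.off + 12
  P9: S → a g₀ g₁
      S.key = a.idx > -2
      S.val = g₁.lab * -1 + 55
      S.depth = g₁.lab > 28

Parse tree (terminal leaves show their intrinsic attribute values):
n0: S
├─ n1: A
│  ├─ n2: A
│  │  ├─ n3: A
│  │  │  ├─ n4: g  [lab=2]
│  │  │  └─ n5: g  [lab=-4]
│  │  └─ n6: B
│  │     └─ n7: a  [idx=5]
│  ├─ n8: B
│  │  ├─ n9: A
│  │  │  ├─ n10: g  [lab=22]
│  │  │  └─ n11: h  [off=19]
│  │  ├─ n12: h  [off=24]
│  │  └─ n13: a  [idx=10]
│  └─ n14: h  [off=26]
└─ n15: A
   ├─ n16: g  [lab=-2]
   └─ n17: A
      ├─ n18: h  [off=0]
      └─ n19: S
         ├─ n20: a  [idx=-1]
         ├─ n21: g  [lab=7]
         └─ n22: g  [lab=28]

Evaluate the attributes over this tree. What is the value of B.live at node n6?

2

1. n1.wid = 11  [11]
2. n1.idx = 22  [22]
3. n1.off = true  [true]
4. n2.wid = 6  [A₀.wid - 5]
5. n2.idx = 14  [A₀.wid + A₀.idx - 19]
6. n2.off = false  [not A₀.off]
7. n3.wid = 19  [A₀.idx + 5]
8. n3.idx = 11  [A₀.idx + A₀.wid - 9]
9. n3.off = false  [A₀.off == true]
10. n4.lab = 2  [terminal]
11. n5.lab = -4  [terminal]
12. n3.acc = 19  [A.wid]
13. n6.mk = -5  [(if A₀.off then A₀.idx else A₀.wid) - 11]
14. n6.sig = "mp"  ["mp"]
15. n6.acc = 0  [A₀.idx - 14]
16. n7.idx = 5  [terminal]
17. n6.live = 2  [B.mk + a.idx + 2]
18. n2.acc = 18  [B.live + 16]
19. n8.mk = -7  [A₀.idx - 29]
20. n8.sig = "xu"  ["xu"]
21. n8.acc = 6  [A₀.idx - 16]
22. n9.wid = 7  [len(B.sig) + 5]
23. n9.idx = 11  [B.acc + 5]
24. n9.off = true  [B.acc > 5]
25. n10.lab = 22  [terminal]
26. n11.off = 19  [terminal]
27. n9.acc = 4  [g.lab - 18]
28. n12.off = 24  [terminal]
29. n13.idx = 10  [terminal]
30. n8.live = 13  [B.mk * 2 + 27]
31. n14.off = 26  [terminal]
32. n1.acc = 3  [A₀.wid - 8]
33. n15.wid = -5  [A₀.acc - 8]
34. n15.idx = 16  [A₀.acc * 2 + 10]
35. n15.off = true  [A₀.acc > 2]
36. n16.lab = -2  [terminal]
37. n17.wid = 17  [g.lab + 19]
38. n17.idx = 12  [g.lab * 3 + 18]
39. n17.off = false  [g.lab > -2]
40. n18.off = 0  [terminal]
41. n20.idx = -1  [terminal]
42. n21.lab = 7  [terminal]
43. n22.lab = 28  [terminal]
44. n19.key = true  [a.idx > -2]
45. n19.val = 27  [g₁.lab * -1 + 55]
46. n19.depth = false  [g₁.lab > 28]
47. n17.acc = 12  [h.off + 12]
48. n15.acc = 30  [A₀.idx + 14]
49. n0.key = false  [A₁.acc == A₀.acc]
50. n0.val = 18  [A₀.acc + 15]
51. n0.depth = false  [A₁.acc == A₀.acc]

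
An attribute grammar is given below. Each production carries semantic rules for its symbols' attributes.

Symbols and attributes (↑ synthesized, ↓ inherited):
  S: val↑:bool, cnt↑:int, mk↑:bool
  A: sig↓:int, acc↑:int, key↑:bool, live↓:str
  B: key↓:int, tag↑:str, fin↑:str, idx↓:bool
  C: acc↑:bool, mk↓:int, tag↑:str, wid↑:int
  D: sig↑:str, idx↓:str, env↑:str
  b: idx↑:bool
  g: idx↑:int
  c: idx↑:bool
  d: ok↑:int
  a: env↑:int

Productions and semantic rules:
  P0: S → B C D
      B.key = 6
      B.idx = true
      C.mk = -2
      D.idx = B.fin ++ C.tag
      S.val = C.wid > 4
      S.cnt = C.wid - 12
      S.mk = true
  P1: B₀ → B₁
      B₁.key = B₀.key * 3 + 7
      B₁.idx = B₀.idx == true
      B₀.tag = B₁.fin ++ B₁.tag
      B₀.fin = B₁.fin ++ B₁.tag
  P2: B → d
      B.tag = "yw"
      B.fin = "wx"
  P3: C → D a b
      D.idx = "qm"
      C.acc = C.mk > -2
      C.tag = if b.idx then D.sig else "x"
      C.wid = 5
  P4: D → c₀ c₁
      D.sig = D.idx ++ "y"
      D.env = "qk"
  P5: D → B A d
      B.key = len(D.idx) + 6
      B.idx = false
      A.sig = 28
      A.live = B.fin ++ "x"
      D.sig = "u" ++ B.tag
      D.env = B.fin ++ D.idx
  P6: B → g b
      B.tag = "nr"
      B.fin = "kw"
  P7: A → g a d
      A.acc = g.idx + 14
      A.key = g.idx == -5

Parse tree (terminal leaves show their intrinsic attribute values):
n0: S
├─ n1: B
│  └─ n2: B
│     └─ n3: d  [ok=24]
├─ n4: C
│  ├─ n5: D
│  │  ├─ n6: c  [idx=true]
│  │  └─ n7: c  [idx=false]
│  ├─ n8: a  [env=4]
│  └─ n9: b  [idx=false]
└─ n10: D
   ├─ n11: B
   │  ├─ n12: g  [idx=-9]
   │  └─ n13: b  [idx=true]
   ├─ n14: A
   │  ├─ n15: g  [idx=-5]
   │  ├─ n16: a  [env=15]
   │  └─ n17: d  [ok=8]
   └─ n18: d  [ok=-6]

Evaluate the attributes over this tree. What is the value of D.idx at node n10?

"wxywx"

1. n1.key = 6  [6]
2. n1.idx = true  [true]
3. n2.key = 25  [B₀.key * 3 + 7]
4. n2.idx = true  [B₀.idx == true]
5. n3.ok = 24  [terminal]
6. n2.tag = "yw"  ["yw"]
7. n2.fin = "wx"  ["wx"]
8. n1.tag = "wxyw"  [B₁.fin ++ B₁.tag]
9. n1.fin = "wxyw"  [B₁.fin ++ B₁.tag]
10. n4.mk = -2  [-2]
11. n5.idx = "qm"  ["qm"]
12. n6.idx = true  [terminal]
13. n7.idx = false  [terminal]
14. n5.sig = "qmy"  [D.idx ++ "y"]
15. n5.env = "qk"  ["qk"]
16. n8.env = 4  [terminal]
17. n9.idx = false  [terminal]
18. n4.acc = false  [C.mk > -2]
19. n4.tag = "x"  [if b.idx then D.sig else "x"]
20. n4.wid = 5  [5]
21. n10.idx = "wxywx"  [B.fin ++ C.tag]
22. n11.key = 11  [len(D.idx) + 6]
23. n11.idx = false  [false]
24. n12.idx = -9  [terminal]
25. n13.idx = true  [terminal]
26. n11.tag = "nr"  ["nr"]
27. n11.fin = "kw"  ["kw"]
28. n14.sig = 28  [28]
29. n14.live = "kwx"  [B.fin ++ "x"]
30. n15.idx = -5  [terminal]
31. n16.env = 15  [terminal]
32. n17.ok = 8  [terminal]
33. n14.acc = 9  [g.idx + 14]
34. n14.key = true  [g.idx == -5]
35. n18.ok = -6  [terminal]
36. n10.sig = "unr"  ["u" ++ B.tag]
37. n10.env = "kwwxywx"  [B.fin ++ D.idx]
38. n0.val = true  [C.wid > 4]
39. n0.cnt = -7  [C.wid - 12]
40. n0.mk = true  [true]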